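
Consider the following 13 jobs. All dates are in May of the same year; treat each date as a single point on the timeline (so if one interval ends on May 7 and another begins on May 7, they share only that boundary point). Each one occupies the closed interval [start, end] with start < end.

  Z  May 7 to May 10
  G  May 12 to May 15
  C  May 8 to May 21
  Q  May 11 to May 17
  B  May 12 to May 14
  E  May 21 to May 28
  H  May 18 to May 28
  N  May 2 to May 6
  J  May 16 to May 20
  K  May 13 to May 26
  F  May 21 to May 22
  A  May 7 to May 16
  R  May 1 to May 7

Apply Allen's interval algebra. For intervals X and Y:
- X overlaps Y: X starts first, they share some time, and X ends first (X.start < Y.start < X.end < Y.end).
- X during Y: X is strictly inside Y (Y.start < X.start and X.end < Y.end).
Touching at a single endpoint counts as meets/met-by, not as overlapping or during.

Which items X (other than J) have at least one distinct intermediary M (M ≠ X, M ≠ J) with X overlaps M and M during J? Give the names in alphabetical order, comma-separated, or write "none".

Target J = [May 16, May 20].
Intermediaries M with M during J: none.
Union: none.

none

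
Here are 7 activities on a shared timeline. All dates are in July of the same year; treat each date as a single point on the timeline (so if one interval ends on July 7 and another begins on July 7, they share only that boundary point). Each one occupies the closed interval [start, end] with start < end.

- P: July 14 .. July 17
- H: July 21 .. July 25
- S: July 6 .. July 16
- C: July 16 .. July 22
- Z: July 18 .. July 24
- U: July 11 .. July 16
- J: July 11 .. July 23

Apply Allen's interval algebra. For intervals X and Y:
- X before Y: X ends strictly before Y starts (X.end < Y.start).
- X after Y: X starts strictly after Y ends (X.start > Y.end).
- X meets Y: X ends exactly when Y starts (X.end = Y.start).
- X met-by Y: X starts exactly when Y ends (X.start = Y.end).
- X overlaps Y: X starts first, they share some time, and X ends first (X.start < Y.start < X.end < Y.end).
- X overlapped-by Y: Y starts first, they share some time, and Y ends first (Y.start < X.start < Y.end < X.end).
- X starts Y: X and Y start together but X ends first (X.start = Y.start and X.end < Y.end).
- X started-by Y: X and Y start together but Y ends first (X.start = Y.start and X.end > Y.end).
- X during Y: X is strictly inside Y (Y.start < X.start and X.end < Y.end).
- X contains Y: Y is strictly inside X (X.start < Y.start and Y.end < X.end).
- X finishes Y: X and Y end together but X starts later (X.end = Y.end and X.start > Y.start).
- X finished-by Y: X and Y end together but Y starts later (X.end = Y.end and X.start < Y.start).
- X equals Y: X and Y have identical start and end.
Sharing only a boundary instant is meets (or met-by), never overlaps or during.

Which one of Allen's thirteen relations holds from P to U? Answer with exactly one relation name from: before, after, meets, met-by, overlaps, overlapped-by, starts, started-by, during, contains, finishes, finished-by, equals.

P = [July 14, July 17]; U = [July 11, July 16].
Compare endpoints: P.start > U.start, P.start < U.end, P.end > U.start, P.end > U.end.
That pattern is 'overlapped-by'.

overlapped-by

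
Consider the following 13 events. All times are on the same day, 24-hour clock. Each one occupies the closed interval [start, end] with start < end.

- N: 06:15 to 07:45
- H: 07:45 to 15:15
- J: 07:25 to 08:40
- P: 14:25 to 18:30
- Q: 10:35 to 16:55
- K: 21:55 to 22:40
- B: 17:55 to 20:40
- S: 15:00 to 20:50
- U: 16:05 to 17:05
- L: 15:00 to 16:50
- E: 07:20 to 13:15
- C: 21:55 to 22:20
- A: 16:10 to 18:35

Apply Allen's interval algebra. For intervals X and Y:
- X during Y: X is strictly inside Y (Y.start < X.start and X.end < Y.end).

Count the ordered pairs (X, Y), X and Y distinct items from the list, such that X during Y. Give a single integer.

Checking all 156 ordered pairs for relation 'during'; matching pairs in alphabetical order:
(A, S): A during S ✓
(B, S): B during S ✓
(J, E): J during E ✓
(L, P): L during P ✓
(L, Q): L during Q ✓
(U, P): U during P ✓
(U, S): U during S ✓
Count: 7.

7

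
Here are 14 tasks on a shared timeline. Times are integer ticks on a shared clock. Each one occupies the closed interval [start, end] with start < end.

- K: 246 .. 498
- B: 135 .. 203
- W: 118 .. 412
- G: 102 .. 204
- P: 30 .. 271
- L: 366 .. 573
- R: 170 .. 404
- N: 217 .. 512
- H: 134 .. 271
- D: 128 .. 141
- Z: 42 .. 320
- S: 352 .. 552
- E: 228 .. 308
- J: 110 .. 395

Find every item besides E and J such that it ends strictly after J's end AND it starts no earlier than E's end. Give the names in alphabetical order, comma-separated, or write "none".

Conditions: its end is strictly after J's end (X.end > 395) AND its start is no earlier than E's end (X.start >= 308).
B: end 203 > 395? ✗; start 135 >= 308? ✗ → no.
D: end 141 > 395? ✗; start 128 >= 308? ✗ → no.
G: end 204 > 395? ✗; start 102 >= 308? ✗ → no.
H: end 271 > 395? ✗; start 134 >= 308? ✗ → no.
K: end 498 > 395? ✓; start 246 >= 308? ✗ → no.
L: end 573 > 395? ✓; start 366 >= 308? ✓ → yes.
N: end 512 > 395? ✓; start 217 >= 308? ✗ → no.
P: end 271 > 395? ✗; start 30 >= 308? ✗ → no.
R: end 404 > 395? ✓; start 170 >= 308? ✗ → no.
S: end 552 > 395? ✓; start 352 >= 308? ✓ → yes.
W: end 412 > 395? ✓; start 118 >= 308? ✗ → no.
Z: end 320 > 395? ✗; start 42 >= 308? ✗ → no.
Result: L, S.

L, S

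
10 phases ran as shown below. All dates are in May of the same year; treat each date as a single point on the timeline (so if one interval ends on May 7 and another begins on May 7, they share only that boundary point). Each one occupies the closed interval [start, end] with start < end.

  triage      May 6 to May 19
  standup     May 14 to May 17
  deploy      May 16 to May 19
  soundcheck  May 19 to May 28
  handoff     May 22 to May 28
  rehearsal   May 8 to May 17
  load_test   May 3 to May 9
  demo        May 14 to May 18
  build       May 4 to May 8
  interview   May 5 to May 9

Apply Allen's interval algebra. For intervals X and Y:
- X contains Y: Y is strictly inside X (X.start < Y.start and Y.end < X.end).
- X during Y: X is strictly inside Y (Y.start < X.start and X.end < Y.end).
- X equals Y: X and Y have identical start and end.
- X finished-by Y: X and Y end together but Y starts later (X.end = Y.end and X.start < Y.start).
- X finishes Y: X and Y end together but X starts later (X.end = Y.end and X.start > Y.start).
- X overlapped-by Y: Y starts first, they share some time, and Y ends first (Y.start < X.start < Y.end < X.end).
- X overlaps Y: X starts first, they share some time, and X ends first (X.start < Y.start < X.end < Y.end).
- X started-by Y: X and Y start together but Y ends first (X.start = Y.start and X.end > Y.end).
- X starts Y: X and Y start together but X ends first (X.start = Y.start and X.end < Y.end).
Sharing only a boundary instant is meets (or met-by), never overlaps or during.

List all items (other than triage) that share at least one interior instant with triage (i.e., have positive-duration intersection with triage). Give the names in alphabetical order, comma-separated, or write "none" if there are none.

Target triage = [May 6, May 19].
build [May 4, May 8] → overlaps → yes.
demo [May 14, May 18] → during → yes.
deploy [May 16, May 19] → finishes → yes.
handoff [May 22, May 28] → after → no.
interview [May 5, May 9] → overlaps → yes.
load_test [May 3, May 9] → overlaps → yes.
rehearsal [May 8, May 17] → during → yes.
soundcheck [May 19, May 28] → met-by → no.
standup [May 14, May 17] → during → yes.
Result: build, demo, deploy, interview, load_test, rehearsal, standup.

build, demo, deploy, interview, load_test, rehearsal, standup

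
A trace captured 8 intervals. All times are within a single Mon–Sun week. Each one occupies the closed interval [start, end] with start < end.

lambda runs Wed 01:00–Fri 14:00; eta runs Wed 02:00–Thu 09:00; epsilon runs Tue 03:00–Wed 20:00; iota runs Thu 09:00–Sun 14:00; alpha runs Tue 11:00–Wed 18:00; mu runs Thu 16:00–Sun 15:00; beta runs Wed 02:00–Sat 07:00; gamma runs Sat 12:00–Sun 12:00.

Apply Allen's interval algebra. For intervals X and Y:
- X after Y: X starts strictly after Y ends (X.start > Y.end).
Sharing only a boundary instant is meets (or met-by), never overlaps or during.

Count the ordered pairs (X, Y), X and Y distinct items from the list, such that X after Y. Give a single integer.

10

Checking all 56 ordered pairs for relation 'after'; matching pairs in alphabetical order:
(gamma, alpha): gamma after alpha ✓
(gamma, beta): gamma after beta ✓
(gamma, epsilon): gamma after epsilon ✓
(gamma, eta): gamma after eta ✓
(gamma, lambda): gamma after lambda ✓
(iota, alpha): iota after alpha ✓
(iota, epsilon): iota after epsilon ✓
(mu, alpha): mu after alpha ✓
(mu, epsilon): mu after epsilon ✓
(mu, eta): mu after eta ✓
Count: 10.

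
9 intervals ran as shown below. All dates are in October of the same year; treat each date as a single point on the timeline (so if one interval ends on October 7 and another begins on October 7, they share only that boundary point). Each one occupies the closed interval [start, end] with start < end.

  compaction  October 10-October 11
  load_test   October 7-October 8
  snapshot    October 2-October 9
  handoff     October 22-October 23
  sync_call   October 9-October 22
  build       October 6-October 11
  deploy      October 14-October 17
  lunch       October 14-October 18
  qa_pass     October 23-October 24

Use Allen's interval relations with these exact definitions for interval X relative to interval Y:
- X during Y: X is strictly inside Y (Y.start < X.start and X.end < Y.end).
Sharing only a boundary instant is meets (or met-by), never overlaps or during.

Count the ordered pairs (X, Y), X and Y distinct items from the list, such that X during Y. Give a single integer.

5

Checking all 72 ordered pairs for relation 'during'; matching pairs in alphabetical order:
(compaction, sync_call): compaction during sync_call ✓
(deploy, sync_call): deploy during sync_call ✓
(load_test, build): load_test during build ✓
(load_test, snapshot): load_test during snapshot ✓
(lunch, sync_call): lunch during sync_call ✓
Count: 5.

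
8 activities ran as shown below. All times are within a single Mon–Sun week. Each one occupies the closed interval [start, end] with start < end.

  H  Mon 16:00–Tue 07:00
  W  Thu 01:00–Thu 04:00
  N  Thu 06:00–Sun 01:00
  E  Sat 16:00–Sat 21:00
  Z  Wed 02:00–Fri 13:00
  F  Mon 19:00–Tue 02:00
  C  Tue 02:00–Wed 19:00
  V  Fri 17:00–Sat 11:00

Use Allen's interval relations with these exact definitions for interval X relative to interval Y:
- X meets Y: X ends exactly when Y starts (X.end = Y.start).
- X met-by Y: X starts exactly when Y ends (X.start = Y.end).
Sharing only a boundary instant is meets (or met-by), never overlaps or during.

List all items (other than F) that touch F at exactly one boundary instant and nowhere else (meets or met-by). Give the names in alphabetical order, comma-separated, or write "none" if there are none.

Target F = [Mon 19:00, Tue 02:00].
C [Tue 02:00, Wed 19:00] → met-by → yes.
E [Sat 16:00, Sat 21:00] → after → no.
H [Mon 16:00, Tue 07:00] → contains → no.
N [Thu 06:00, Sun 01:00] → after → no.
V [Fri 17:00, Sat 11:00] → after → no.
W [Thu 01:00, Thu 04:00] → after → no.
Z [Wed 02:00, Fri 13:00] → after → no.
Result: C.

C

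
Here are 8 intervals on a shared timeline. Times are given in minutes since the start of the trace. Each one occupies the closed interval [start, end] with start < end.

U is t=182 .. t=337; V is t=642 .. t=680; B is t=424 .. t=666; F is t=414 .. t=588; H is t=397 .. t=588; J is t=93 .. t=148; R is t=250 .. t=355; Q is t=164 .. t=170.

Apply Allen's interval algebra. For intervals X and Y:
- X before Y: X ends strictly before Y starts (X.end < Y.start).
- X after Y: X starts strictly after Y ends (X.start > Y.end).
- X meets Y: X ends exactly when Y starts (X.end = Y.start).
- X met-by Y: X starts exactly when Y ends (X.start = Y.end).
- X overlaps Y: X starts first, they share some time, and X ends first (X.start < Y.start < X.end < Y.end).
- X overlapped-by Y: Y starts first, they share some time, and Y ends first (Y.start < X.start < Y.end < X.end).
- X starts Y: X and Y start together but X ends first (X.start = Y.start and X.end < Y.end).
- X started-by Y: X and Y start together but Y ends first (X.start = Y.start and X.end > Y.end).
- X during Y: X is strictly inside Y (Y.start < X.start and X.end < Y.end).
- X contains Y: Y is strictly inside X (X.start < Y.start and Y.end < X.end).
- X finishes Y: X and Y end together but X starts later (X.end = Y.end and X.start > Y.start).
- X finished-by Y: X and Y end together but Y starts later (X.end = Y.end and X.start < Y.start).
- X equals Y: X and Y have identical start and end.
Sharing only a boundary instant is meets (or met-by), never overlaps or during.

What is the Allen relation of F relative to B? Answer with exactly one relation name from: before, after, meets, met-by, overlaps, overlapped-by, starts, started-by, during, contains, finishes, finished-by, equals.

overlaps

F = [t=414, t=588]; B = [t=424, t=666].
Compare endpoints: F.start < B.start, F.start < B.end, F.end > B.start, F.end < B.end.
That pattern is 'overlaps'.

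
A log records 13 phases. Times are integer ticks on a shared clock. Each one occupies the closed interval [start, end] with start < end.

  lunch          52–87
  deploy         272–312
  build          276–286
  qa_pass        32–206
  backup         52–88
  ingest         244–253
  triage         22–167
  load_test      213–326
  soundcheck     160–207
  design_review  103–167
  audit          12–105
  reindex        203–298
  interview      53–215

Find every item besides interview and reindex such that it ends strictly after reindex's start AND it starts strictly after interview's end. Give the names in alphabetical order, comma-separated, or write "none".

Conditions: its end is strictly after reindex's start (X.end > 203) AND its start is strictly after interview's end (X.start > 215).
audit: end 105 > 203? ✗; start 12 > 215? ✗ → no.
backup: end 88 > 203? ✗; start 52 > 215? ✗ → no.
build: end 286 > 203? ✓; start 276 > 215? ✓ → yes.
deploy: end 312 > 203? ✓; start 272 > 215? ✓ → yes.
design_review: end 167 > 203? ✗; start 103 > 215? ✗ → no.
ingest: end 253 > 203? ✓; start 244 > 215? ✓ → yes.
load_test: end 326 > 203? ✓; start 213 > 215? ✗ → no.
lunch: end 87 > 203? ✗; start 52 > 215? ✗ → no.
qa_pass: end 206 > 203? ✓; start 32 > 215? ✗ → no.
soundcheck: end 207 > 203? ✓; start 160 > 215? ✗ → no.
triage: end 167 > 203? ✗; start 22 > 215? ✗ → no.
Result: build, deploy, ingest.

build, deploy, ingest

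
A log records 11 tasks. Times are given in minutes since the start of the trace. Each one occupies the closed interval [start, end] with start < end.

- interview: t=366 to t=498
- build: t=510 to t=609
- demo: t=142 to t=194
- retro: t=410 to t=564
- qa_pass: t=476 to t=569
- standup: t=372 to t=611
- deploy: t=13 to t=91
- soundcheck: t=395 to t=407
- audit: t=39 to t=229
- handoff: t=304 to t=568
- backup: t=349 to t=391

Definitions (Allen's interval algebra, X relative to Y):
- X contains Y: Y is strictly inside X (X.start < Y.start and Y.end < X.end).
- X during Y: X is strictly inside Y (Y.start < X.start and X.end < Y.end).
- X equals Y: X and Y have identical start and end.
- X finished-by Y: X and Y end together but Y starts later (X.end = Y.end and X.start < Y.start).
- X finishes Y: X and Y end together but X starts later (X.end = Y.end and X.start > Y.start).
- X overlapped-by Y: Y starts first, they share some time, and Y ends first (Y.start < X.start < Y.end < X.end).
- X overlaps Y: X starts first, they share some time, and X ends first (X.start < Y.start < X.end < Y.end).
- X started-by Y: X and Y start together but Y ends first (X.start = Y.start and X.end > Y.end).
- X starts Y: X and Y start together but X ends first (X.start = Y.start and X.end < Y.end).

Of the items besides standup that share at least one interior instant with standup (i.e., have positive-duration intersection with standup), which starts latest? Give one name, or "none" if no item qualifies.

build

Target standup = [t=372, t=611].
audit [t=39, t=229] → before → excluded.
backup [t=349, t=391] → overlaps → candidate.
build [t=510, t=609] → during → candidate.
demo [t=142, t=194] → before → excluded.
deploy [t=13, t=91] → before → excluded.
handoff [t=304, t=568] → overlaps → candidate.
interview [t=366, t=498] → overlaps → candidate.
qa_pass [t=476, t=569] → during → candidate.
retro [t=410, t=564] → during → candidate.
soundcheck [t=395, t=407] → during → candidate.
Among candidates, latest start is t=510 → build.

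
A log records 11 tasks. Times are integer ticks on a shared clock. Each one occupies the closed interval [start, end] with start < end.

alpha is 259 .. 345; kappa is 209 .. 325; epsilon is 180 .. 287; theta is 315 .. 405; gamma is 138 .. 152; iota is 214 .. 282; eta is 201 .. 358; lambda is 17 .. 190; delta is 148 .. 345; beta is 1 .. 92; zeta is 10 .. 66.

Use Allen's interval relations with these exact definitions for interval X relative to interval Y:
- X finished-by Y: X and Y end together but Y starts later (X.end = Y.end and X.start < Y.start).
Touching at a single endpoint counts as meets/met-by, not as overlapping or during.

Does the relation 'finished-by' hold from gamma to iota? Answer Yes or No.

gamma = [138, 152], iota = [214, 282].
Actual relation of gamma to iota: before.
Asked whether 'finished-by' holds → No.

No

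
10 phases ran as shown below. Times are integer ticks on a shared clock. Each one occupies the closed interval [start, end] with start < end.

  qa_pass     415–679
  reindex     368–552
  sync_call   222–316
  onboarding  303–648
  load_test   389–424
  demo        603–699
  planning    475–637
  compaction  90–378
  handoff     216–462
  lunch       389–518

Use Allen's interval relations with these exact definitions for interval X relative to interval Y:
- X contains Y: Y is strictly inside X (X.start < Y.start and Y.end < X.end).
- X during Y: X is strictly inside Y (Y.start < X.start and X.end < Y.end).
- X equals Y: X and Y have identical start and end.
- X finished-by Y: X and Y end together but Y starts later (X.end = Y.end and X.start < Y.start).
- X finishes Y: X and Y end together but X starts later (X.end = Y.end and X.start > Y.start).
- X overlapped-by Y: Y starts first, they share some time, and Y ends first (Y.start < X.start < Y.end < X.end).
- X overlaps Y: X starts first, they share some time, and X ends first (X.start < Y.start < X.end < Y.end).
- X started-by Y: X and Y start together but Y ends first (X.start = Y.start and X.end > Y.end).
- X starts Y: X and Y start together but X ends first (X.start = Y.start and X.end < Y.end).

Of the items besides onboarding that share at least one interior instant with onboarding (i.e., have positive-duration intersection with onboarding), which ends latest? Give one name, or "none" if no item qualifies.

demo

Target onboarding = [303, 648].
compaction [90, 378] → overlaps → candidate.
demo [603, 699] → overlapped-by → candidate.
handoff [216, 462] → overlaps → candidate.
load_test [389, 424] → during → candidate.
lunch [389, 518] → during → candidate.
planning [475, 637] → during → candidate.
qa_pass [415, 679] → overlapped-by → candidate.
reindex [368, 552] → during → candidate.
sync_call [222, 316] → overlaps → candidate.
Among candidates, latest end is 699 → demo.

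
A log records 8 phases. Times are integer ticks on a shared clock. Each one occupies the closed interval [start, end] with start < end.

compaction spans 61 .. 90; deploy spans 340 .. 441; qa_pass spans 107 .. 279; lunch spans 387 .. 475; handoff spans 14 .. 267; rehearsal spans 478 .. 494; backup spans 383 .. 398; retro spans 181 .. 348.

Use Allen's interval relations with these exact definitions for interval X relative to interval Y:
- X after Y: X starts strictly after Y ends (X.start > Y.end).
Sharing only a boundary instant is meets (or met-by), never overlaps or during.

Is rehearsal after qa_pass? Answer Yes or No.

rehearsal = [478, 494], qa_pass = [107, 279].
Actual relation of rehearsal to qa_pass: after.
Asked whether 'after' holds → Yes.

Yes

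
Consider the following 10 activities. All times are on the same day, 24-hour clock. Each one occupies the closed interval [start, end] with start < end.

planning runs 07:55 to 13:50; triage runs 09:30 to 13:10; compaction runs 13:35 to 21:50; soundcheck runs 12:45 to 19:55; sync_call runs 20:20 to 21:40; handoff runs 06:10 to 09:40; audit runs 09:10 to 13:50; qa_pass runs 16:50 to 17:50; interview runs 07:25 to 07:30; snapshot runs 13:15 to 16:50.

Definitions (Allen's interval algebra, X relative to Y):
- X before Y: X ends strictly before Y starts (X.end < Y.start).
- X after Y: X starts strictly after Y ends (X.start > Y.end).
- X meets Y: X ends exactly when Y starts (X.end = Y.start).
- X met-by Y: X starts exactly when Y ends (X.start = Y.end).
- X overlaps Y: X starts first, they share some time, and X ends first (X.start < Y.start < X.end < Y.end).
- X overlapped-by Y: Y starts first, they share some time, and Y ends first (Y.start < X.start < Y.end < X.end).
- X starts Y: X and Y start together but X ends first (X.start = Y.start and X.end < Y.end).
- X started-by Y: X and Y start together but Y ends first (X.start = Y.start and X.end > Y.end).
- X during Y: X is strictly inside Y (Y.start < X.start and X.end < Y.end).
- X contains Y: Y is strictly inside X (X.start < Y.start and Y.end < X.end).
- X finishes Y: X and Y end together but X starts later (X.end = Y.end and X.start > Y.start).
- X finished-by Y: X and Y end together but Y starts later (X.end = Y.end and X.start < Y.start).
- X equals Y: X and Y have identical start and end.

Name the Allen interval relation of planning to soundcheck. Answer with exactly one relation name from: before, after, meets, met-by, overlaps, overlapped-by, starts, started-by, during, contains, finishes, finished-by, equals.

overlaps

planning = [07:55, 13:50]; soundcheck = [12:45, 19:55].
Compare endpoints: planning.start < soundcheck.start, planning.start < soundcheck.end, planning.end > soundcheck.start, planning.end < soundcheck.end.
That pattern is 'overlaps'.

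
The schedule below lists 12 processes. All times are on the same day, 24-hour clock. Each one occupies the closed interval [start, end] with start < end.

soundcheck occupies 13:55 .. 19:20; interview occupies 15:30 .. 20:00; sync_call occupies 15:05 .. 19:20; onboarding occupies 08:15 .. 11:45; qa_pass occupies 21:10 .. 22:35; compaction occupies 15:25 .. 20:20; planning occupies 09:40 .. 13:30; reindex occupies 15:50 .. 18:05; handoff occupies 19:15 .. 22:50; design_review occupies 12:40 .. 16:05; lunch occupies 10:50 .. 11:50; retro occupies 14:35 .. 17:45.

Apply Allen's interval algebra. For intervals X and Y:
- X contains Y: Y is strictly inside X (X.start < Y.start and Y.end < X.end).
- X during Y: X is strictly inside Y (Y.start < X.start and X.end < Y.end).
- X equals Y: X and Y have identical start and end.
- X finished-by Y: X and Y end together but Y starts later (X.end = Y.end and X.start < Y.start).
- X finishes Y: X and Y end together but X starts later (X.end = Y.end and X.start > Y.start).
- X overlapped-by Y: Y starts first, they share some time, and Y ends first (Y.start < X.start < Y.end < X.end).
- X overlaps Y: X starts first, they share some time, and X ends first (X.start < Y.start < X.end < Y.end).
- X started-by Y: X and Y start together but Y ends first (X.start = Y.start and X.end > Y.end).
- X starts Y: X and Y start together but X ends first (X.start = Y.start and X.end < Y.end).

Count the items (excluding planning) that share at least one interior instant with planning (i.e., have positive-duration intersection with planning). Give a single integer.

Target planning = [09:40, 13:30].
compaction [15:25, 20:20] → after → no.
design_review [12:40, 16:05] → overlapped-by → counts.
handoff [19:15, 22:50] → after → no.
interview [15:30, 20:00] → after → no.
lunch [10:50, 11:50] → during → counts.
onboarding [08:15, 11:45] → overlaps → counts.
qa_pass [21:10, 22:35] → after → no.
reindex [15:50, 18:05] → after → no.
retro [14:35, 17:45] → after → no.
soundcheck [13:55, 19:20] → after → no.
sync_call [15:05, 19:20] → after → no.
Total: 3.

3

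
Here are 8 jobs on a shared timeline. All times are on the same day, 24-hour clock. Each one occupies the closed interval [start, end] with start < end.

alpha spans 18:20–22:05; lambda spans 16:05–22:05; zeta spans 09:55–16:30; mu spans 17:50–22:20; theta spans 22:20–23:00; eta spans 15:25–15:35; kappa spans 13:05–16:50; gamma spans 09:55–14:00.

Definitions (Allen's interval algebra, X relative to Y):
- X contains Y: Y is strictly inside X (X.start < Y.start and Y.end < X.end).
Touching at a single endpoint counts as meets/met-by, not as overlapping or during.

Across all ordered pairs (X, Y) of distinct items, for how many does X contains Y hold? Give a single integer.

Checking all 56 ordered pairs for relation 'contains'; matching pairs in alphabetical order:
(kappa, eta): kappa contains eta ✓
(mu, alpha): mu contains alpha ✓
(zeta, eta): zeta contains eta ✓
Count: 3.

3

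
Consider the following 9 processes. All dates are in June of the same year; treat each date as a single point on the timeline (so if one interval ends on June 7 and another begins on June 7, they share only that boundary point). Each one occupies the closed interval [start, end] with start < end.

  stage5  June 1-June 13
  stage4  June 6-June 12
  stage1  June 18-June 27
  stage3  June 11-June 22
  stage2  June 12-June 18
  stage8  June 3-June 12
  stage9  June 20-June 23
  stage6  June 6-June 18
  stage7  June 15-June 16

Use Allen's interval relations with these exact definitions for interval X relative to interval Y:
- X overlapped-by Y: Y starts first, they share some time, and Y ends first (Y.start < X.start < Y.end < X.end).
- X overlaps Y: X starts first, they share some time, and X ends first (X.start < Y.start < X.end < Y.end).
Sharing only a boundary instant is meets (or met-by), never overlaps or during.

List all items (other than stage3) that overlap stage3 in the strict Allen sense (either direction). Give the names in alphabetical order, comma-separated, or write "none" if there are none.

Target stage3 = [June 11, June 22].
stage1 [June 18, June 27] → overlapped-by → yes.
stage2 [June 12, June 18] → during → no.
stage4 [June 6, June 12] → overlaps → yes.
stage5 [June 1, June 13] → overlaps → yes.
stage6 [June 6, June 18] → overlaps → yes.
stage7 [June 15, June 16] → during → no.
stage8 [June 3, June 12] → overlaps → yes.
stage9 [June 20, June 23] → overlapped-by → yes.
Result: stage1, stage4, stage5, stage6, stage8, stage9.

stage1, stage4, stage5, stage6, stage8, stage9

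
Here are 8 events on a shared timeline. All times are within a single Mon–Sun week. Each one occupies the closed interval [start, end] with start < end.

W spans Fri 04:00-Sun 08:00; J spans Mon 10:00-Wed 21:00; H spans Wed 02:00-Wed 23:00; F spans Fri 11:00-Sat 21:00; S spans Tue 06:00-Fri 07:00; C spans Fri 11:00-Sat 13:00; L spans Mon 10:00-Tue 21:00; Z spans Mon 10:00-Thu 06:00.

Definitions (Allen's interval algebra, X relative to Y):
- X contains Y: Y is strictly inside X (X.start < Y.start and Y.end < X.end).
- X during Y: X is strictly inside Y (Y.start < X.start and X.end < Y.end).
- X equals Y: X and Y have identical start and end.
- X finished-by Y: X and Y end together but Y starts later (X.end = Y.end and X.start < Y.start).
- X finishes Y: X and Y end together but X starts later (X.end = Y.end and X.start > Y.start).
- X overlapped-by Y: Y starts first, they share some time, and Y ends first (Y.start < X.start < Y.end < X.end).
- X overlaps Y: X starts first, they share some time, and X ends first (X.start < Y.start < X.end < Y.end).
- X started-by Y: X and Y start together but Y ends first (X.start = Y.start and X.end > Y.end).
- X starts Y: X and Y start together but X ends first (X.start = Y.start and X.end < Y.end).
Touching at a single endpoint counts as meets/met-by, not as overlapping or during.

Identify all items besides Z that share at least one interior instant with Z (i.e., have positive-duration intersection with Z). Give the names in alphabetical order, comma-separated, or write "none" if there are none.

H, J, L, S

Target Z = [Mon 10:00, Thu 06:00].
C [Fri 11:00, Sat 13:00] → after → no.
F [Fri 11:00, Sat 21:00] → after → no.
H [Wed 02:00, Wed 23:00] → during → yes.
J [Mon 10:00, Wed 21:00] → starts → yes.
L [Mon 10:00, Tue 21:00] → starts → yes.
S [Tue 06:00, Fri 07:00] → overlapped-by → yes.
W [Fri 04:00, Sun 08:00] → after → no.
Result: H, J, L, S.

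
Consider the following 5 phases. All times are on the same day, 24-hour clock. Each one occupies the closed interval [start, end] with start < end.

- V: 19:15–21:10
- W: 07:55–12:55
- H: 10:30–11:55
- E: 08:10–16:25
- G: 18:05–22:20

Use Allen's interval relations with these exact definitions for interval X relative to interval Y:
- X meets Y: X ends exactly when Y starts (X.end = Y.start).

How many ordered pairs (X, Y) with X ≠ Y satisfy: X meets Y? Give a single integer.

Checking all 20 ordered pairs for relation 'meets'; matching pairs in alphabetical order:
No pair satisfies it.
Count: 0.

0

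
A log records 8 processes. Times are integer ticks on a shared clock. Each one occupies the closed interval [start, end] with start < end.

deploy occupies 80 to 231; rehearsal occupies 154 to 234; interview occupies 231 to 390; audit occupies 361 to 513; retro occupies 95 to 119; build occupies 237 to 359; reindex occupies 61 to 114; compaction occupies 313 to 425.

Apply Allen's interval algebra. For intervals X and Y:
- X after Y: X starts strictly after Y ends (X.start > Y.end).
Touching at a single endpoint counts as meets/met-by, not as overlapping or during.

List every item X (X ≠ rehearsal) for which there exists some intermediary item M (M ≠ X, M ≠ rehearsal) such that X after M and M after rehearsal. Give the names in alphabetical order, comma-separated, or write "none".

audit

Target rehearsal = [154, 234].
Intermediaries M with M after rehearsal: audit, build, compaction.
Via audit — items with X after audit: none.
Via build — items with X after build: audit.
Via compaction — items with X after compaction: none.
Union: audit.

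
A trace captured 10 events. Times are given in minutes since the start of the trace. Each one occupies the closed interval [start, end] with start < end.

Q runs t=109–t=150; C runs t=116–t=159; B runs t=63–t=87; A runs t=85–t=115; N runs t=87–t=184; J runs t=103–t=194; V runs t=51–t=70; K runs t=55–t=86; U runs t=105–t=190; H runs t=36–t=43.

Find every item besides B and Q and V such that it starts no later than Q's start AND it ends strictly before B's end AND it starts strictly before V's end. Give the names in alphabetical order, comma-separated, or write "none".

H, K

Conditions: its start is no later than Q's start (X.start <= t=109) AND its end is strictly before B's end (X.end < t=87) AND its start is strictly before V's end (X.start < t=70).
A: start t=85 <= t=109? ✓; end t=115 < t=87? ✗; start t=85 < t=70? ✗ → no.
C: start t=116 <= t=109? ✗; end t=159 < t=87? ✗; start t=116 < t=70? ✗ → no.
H: start t=36 <= t=109? ✓; end t=43 < t=87? ✓; start t=36 < t=70? ✓ → yes.
J: start t=103 <= t=109? ✓; end t=194 < t=87? ✗; start t=103 < t=70? ✗ → no.
K: start t=55 <= t=109? ✓; end t=86 < t=87? ✓; start t=55 < t=70? ✓ → yes.
N: start t=87 <= t=109? ✓; end t=184 < t=87? ✗; start t=87 < t=70? ✗ → no.
U: start t=105 <= t=109? ✓; end t=190 < t=87? ✗; start t=105 < t=70? ✗ → no.
Result: H, K.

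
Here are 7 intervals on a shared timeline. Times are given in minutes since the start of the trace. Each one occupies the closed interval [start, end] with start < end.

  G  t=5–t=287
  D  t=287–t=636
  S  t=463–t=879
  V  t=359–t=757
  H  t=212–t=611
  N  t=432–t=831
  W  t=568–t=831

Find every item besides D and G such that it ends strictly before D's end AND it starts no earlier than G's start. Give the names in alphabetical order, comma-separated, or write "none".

Conditions: its end is strictly before D's end (X.end < t=636) AND its start is no earlier than G's start (X.start >= t=5).
H: end t=611 < t=636? ✓; start t=212 >= t=5? ✓ → yes.
N: end t=831 < t=636? ✗; start t=432 >= t=5? ✓ → no.
S: end t=879 < t=636? ✗; start t=463 >= t=5? ✓ → no.
V: end t=757 < t=636? ✗; start t=359 >= t=5? ✓ → no.
W: end t=831 < t=636? ✗; start t=568 >= t=5? ✓ → no.
Result: H.

H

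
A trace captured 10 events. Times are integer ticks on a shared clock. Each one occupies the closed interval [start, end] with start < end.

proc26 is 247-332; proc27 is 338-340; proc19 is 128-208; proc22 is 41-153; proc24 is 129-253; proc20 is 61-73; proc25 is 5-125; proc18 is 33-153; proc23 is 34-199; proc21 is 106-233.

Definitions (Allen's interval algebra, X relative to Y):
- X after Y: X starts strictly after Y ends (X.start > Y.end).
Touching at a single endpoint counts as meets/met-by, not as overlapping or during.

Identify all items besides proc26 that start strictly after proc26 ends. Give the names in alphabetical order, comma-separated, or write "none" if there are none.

Target proc26 = [247, 332].
proc18 [33, 153] → before → no.
proc19 [128, 208] → before → no.
proc20 [61, 73] → before → no.
proc21 [106, 233] → before → no.
proc22 [41, 153] → before → no.
proc23 [34, 199] → before → no.
proc24 [129, 253] → overlaps → no.
proc25 [5, 125] → before → no.
proc27 [338, 340] → after → yes.
Result: proc27.

proc27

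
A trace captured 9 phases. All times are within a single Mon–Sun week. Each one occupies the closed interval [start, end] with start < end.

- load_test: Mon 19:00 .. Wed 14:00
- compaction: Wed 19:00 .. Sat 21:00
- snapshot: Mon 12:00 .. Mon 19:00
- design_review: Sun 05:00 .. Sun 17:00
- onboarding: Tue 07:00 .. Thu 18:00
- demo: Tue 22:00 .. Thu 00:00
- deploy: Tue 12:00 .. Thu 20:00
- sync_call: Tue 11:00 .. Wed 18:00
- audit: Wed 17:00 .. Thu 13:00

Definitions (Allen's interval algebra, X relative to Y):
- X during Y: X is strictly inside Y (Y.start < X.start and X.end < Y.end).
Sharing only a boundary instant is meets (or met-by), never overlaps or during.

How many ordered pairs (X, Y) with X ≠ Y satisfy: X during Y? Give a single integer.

5

Checking all 72 ordered pairs for relation 'during'; matching pairs in alphabetical order:
(audit, deploy): audit during deploy ✓
(audit, onboarding): audit during onboarding ✓
(demo, deploy): demo during deploy ✓
(demo, onboarding): demo during onboarding ✓
(sync_call, onboarding): sync_call during onboarding ✓
Count: 5.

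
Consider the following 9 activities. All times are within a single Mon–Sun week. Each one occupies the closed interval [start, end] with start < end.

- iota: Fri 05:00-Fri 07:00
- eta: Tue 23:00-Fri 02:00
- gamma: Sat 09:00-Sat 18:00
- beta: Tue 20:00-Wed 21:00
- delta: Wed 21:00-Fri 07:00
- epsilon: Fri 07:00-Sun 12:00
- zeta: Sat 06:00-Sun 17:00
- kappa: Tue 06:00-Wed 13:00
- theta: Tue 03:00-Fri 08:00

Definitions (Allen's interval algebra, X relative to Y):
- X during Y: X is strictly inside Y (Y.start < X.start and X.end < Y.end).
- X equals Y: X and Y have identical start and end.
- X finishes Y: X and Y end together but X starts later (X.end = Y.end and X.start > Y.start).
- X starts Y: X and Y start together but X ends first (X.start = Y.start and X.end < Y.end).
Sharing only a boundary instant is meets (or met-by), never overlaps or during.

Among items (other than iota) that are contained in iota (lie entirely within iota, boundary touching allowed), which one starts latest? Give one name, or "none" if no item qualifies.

none

Target iota = [Fri 05:00, Fri 07:00].
beta [Tue 20:00, Wed 21:00] → before → excluded.
delta [Wed 21:00, Fri 07:00] → finished-by → excluded.
epsilon [Fri 07:00, Sun 12:00] → met-by → excluded.
eta [Tue 23:00, Fri 02:00] → before → excluded.
gamma [Sat 09:00, Sat 18:00] → after → excluded.
kappa [Tue 06:00, Wed 13:00] → before → excluded.
theta [Tue 03:00, Fri 08:00] → contains → excluded.
zeta [Sat 06:00, Sun 17:00] → after → excluded.
No candidates → none.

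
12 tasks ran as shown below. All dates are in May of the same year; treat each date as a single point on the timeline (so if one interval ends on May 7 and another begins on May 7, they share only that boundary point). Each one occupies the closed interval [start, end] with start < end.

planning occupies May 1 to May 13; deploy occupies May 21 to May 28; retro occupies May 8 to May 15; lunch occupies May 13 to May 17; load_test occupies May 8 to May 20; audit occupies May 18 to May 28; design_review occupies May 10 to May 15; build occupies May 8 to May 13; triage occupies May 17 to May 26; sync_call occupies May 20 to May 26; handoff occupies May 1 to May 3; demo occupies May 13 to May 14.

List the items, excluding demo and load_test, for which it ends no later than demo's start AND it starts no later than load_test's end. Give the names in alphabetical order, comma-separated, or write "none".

Conditions: its end is no later than demo's start (X.end <= May 13) AND its start is no later than load_test's end (X.start <= May 20).
audit: end May 28 <= May 13? ✗; start May 18 <= May 20? ✓ → no.
build: end May 13 <= May 13? ✓; start May 8 <= May 20? ✓ → yes.
deploy: end May 28 <= May 13? ✗; start May 21 <= May 20? ✗ → no.
design_review: end May 15 <= May 13? ✗; start May 10 <= May 20? ✓ → no.
handoff: end May 3 <= May 13? ✓; start May 1 <= May 20? ✓ → yes.
lunch: end May 17 <= May 13? ✗; start May 13 <= May 20? ✓ → no.
planning: end May 13 <= May 13? ✓; start May 1 <= May 20? ✓ → yes.
retro: end May 15 <= May 13? ✗; start May 8 <= May 20? ✓ → no.
sync_call: end May 26 <= May 13? ✗; start May 20 <= May 20? ✓ → no.
triage: end May 26 <= May 13? ✗; start May 17 <= May 20? ✓ → no.
Result: build, handoff, planning.

build, handoff, planning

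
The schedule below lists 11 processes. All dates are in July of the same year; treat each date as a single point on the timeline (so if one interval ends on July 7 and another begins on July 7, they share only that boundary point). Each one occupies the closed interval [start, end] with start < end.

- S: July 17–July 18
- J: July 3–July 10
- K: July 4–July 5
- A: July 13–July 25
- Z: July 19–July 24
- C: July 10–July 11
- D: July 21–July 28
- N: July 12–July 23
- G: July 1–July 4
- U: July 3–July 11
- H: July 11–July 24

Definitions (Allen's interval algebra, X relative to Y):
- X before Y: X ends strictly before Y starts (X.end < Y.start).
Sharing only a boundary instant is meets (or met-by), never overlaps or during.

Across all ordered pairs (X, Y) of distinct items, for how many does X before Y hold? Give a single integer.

32

Checking all 110 ordered pairs for relation 'before'; matching pairs in alphabetical order:
(C, A): C before A ✓
(C, D): C before D ✓
(C, N): C before N ✓
(C, S): C before S ✓
(C, Z): C before Z ✓
(G, A): G before A ✓
(G, C): G before C ✓
(G, D): G before D ✓
(G, H): G before H ✓
(G, N): G before N ✓
(G, S): G before S ✓
(G, Z): G before Z ✓
(J, A): J before A ✓
(J, D): J before D ✓
(J, H): J before H ✓
(J, N): J before N ✓
(J, S): J before S ✓
(J, Z): J before Z ✓
(K, A): K before A ✓
(K, C): K before C ✓
(K, D): K before D ✓
(K, H): K before H ✓
(K, N): K before N ✓
(K, S): K before S ✓
... plus 8 further pairs not listed.
Count: 32.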